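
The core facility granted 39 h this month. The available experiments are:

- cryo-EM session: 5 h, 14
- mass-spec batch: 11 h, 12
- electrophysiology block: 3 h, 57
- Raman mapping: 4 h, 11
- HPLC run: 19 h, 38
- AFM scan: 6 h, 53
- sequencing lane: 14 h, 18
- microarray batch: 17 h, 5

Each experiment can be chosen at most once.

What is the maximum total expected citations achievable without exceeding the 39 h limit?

173

Cryo-EM session + electrophysiology block + Raman mapping + HPLC run + AFM scan uses 37 of the 39 h and totals 173.
No other feasible combination exceeds 173.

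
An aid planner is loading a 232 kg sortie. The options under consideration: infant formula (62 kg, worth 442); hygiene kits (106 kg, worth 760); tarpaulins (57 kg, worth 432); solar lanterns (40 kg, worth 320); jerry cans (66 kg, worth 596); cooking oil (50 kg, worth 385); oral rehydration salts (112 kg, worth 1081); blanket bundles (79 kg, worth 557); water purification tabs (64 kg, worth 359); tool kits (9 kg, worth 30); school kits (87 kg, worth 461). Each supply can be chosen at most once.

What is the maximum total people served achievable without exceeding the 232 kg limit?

Filling by ratio: solar lanterns + jerry cans + oral rehydration salts + tool kits for 2027, with 5 kg left unused.
The 49 kg tied up in solar lanterns and tool kits is better spent on cooking oil — total rises to 2062 (228 kg).
Nothing else within 232 kg beats 2062.

2062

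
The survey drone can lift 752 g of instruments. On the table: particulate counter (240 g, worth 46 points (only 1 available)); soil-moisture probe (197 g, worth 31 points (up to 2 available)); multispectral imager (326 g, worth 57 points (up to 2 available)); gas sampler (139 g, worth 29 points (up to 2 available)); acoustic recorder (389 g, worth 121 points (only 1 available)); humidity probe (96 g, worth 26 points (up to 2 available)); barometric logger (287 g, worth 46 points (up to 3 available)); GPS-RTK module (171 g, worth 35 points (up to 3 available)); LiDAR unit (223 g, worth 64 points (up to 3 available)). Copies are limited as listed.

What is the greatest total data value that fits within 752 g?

214

By data value per g: acoustic recorder 0.31, LiDAR unit 0.29, humidity probe 0.27 lead.
A density-first pass picks acoustic recorder + humidity probe + LiDAR unit — 211 at 708 g.
Dropping humidity probe frees 96 g; slotting in gas sampler (139 g) lifts the total to 214 at 751 g.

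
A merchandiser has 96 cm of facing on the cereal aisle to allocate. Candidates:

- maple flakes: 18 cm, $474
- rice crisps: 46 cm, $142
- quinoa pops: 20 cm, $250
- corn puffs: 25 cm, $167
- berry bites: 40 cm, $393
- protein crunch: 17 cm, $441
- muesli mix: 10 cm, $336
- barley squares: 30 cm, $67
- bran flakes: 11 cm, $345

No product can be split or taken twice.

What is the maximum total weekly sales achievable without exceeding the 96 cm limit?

1989

Greedy by ratio would take maple flakes + quinoa pops + protein crunch + muesli mix + bran flakes: 76 cm used, total 1846.
The 20 cm tied up in quinoa pops is better spent on berry bites — total rises to 1989 (96 cm).
The closest alternative, maple flakes + quinoa pops + protein crunch + muesli mix + bran flakes, reaches only 1846.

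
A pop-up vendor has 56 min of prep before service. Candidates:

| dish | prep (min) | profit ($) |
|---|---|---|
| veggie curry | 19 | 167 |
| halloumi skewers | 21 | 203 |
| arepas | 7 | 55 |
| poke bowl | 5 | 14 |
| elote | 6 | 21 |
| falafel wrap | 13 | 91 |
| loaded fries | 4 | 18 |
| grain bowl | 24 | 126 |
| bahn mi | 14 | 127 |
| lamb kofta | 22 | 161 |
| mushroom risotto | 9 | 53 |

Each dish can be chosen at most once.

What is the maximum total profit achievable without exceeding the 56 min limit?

497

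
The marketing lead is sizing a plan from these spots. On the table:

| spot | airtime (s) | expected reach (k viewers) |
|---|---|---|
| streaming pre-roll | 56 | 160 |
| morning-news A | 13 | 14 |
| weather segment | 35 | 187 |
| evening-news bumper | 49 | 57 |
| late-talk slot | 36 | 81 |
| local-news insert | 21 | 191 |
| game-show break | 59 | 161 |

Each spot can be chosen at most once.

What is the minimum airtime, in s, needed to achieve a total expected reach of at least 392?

Minimise s subject to total expected reach ≥ 392.
morning-news A + weather segment + local-news insert reaches 392 using 69 s.
Any bundle with less than 69 s falls short of 392.

69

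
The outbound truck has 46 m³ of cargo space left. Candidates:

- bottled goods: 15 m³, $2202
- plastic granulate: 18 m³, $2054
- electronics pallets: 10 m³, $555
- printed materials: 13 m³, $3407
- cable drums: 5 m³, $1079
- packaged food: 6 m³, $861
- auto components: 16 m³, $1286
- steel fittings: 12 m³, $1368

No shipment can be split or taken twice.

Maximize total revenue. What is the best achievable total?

8056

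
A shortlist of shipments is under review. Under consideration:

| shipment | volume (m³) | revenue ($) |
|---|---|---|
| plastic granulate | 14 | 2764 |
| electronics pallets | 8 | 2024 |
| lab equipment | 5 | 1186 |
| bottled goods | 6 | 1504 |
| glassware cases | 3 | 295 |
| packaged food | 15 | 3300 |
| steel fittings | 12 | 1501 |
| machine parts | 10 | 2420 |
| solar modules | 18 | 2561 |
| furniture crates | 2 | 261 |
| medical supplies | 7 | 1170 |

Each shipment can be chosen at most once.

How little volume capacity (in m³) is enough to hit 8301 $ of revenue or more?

Look for the lowest-volume combination reaching 8301.
lab equipment + bottled goods + packaged food + machine parts reaches 8410 using 36 m³.
Below 36 m³ the best achievable stays under 8301.

36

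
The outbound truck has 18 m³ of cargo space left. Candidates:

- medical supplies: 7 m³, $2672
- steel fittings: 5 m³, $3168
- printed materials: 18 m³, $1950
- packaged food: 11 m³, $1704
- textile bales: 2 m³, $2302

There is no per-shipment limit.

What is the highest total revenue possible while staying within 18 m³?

20718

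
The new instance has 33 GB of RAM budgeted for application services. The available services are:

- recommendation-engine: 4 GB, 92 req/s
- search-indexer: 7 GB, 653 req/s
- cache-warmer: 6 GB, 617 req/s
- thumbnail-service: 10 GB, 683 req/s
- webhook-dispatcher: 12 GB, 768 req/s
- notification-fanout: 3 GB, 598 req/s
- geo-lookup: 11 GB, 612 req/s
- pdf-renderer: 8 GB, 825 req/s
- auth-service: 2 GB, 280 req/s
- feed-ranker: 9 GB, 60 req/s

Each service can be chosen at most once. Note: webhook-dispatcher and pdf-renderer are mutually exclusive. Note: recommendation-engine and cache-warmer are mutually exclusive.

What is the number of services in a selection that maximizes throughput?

5

Best achievable throughput is 3058.
search-indexer + cache-warmer + thumbnail-service + pdf-renderer + auth-service hits 3058 at 33 GB.
All optima have 5 services.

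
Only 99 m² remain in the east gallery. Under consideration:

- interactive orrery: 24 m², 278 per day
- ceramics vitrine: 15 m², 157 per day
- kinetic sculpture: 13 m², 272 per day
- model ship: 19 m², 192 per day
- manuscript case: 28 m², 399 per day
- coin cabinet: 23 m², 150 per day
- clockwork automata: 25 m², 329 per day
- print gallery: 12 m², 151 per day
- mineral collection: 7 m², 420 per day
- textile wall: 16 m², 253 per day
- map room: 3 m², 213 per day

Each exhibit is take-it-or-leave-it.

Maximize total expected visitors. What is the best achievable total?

1900

Greedy by ratio would take kinetic sculpture + manuscript case + clockwork automata + mineral collection + textile wall + map room: 92 m² used, total 1886.
The 25 m² tied up in clockwork automata is better spent on model ship + print gallery — total rises to 1900 (98 m²).
Next best is kinetic sculpture + manuscript case + clockwork automata + mineral collection + textile wall + map room at 1886 (92 m²) — short by 14.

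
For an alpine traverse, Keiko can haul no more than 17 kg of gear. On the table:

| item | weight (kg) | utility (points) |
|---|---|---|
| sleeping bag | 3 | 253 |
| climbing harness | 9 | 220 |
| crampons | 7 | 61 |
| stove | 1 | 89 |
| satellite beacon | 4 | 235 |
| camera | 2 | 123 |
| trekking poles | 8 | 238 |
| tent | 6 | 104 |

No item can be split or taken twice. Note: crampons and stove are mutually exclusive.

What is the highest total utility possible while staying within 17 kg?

Filling by ratio: sleeping bag + stove + satellite beacon + camera + tent for 804, with 1 kg left unused.
Replace stove and tent with trekking poles: the trade gains 45 net, giving 849 at 17 kg.
The closest alternative, sleeping bag + stove + satellite beacon + trekking poles, reaches only 815.

849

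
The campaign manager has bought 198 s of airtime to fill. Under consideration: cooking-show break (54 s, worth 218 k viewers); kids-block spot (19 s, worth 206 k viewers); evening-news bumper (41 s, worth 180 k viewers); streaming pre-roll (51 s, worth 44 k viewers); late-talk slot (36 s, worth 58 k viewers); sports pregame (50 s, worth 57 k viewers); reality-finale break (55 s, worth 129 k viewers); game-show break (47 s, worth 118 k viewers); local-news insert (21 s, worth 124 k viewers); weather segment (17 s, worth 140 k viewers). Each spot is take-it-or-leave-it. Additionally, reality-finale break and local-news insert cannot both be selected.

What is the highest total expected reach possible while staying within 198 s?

The ratio ordering already packs tightly: cooking-show break + kids-block spot + evening-news bumper + late-talk slot + local-news insert + weather segment, 188 s, 926.
No other feasible combination exceeds 926.

926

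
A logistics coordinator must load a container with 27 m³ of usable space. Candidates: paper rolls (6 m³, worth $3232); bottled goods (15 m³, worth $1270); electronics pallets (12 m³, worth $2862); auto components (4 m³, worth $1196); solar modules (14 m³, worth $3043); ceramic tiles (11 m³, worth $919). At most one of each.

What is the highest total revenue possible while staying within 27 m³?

7471

Greedy by ratio would take paper rolls + electronics pallets + auto components: 22 m³ used, total 7290.
Replace electronics pallets with solar modules: the trade gains 181 net, giving 7471 at 24 m³.
Nothing else within 27 m³ beats 7471.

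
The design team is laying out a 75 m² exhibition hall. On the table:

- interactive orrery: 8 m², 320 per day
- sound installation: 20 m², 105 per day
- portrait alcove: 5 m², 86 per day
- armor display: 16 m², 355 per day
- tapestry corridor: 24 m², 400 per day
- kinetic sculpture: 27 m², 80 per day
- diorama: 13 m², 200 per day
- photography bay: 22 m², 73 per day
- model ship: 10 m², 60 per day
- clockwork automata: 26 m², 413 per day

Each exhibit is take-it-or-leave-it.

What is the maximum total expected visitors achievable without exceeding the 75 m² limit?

1488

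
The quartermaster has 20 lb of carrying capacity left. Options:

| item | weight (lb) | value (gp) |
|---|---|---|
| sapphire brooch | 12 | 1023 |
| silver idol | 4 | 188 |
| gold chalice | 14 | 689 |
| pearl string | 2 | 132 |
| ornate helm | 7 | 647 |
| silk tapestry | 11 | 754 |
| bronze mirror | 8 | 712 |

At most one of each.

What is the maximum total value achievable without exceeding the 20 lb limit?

The ratio heuristic lands on pearl string + ornate helm + bronze mirror (1491) but leaves 3 lb idle.
Replace pearl string and ornate helm with sapphire brooch: the trade gains 244 net, giving 1735 at 20 lb.

1735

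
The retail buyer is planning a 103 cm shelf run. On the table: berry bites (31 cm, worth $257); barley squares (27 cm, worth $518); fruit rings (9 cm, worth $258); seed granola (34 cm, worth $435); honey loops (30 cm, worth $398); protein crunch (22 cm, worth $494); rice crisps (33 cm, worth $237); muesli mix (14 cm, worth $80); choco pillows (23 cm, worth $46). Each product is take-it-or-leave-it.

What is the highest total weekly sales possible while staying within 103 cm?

Ranking by ratio (weekly sales/cm): fruit rings 28.67, protein crunch 22.45, barley squares 19.19.
Barley squares + fruit rings + honey loops + protein crunch + muesli mix uses 102 of the 103 cm and totals 1748.
Runner-up barley squares + fruit rings + seed granola + protein crunch tops out at 1705.

1748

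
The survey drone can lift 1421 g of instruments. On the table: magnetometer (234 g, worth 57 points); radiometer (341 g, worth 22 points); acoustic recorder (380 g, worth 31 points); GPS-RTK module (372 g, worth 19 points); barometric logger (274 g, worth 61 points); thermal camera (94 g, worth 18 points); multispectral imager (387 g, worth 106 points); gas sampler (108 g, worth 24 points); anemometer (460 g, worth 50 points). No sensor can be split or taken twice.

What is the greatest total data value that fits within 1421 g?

279

The ratio heuristic lands on magnetometer + barometric logger + thermal camera + multispectral imager + gas sampler (266) but leaves 324 g idle.
The 94 g tied up in thermal camera is better spent on acoustic recorder — total rises to 279 (1383 g).
The closest alternative, magnetometer + barometric logger + multispectral imager + anemometer, reaches only 274.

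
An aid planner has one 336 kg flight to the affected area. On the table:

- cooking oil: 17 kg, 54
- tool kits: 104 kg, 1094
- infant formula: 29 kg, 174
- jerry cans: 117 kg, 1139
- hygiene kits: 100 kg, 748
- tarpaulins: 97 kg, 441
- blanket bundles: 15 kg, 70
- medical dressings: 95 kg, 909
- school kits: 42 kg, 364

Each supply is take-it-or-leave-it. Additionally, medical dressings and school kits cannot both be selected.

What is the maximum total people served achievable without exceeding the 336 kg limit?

3212

Density check — tool kits 10.52, jerry cans 9.74, medical dressings 9.57 are the best per kg.
Taking tool kits + jerry cans + blanket bundles + medical dressings: 331 kg used, 3212 in people served.
The closest alternative, cooking oil + tool kits + jerry cans + medical dressings, reaches only 3196.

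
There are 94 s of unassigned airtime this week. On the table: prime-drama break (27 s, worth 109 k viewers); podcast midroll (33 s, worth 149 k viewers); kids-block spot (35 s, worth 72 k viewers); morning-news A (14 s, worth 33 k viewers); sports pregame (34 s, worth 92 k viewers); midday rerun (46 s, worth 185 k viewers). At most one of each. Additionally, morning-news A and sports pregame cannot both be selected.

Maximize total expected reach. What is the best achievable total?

By expected reach per s: podcast midroll 4.52, prime-drama break 4.04, midday rerun 4.02 lead.
A density-first pass picks prime-drama break + podcast midroll + sports pregame — 350 at 94 s.
Dropping prime-drama break and sports pregame frees 61 s; slotting in morning-news A + midday rerun (60 s) lifts the total to 367 at 93 s.

367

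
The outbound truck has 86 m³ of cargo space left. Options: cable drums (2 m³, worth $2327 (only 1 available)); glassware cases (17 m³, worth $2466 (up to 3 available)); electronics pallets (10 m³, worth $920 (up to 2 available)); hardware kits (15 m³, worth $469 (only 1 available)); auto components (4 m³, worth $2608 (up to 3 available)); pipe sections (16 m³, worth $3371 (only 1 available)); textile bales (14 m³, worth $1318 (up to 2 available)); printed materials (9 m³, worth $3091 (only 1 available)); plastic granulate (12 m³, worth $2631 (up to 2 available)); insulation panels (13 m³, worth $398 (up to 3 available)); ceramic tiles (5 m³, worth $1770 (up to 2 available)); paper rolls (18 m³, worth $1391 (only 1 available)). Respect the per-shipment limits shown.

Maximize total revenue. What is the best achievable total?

26335

By revenue per m³: cable drums 1163.50, auto components 652.00, ceramic tiles 354.00 lead.
Taking cable drums + electronics pallets + 3×auto components + pipe sections + printed materials + 2×plastic granulate + 2×ceramic tiles: 83 m³ used, 26335 in revenue.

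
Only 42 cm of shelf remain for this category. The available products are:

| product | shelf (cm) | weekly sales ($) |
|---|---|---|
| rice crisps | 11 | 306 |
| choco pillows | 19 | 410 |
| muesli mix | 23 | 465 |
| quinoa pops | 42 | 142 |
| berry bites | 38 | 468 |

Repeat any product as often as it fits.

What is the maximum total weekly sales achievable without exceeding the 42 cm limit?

Greedy by ratio would take 3×rice crisps: 33 cm used, total 918.
Dropping rice crisps frees 11 cm; slotting in choco pillows (19 cm) lifts the total to 1022 at 41 cm.
Nothing else within 42 cm beats 1022.

1022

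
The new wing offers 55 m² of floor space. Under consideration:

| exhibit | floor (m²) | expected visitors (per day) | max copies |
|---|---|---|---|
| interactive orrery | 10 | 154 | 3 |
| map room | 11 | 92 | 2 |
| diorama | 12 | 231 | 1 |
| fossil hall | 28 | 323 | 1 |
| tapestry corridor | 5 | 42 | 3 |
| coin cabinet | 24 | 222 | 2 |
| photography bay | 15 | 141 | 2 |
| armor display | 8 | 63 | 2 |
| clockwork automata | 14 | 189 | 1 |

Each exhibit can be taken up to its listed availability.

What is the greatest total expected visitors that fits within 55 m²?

798

Taking the top-ratio exhibits first gives 3×interactive orrery + diorama + 2×tapestry corridor for 777 (52 m²).
Dropping tapestry corridor frees 5 m²; slotting in armor display (8 m²) lifts the total to 798 at 55 m².
That's the maximum — no swap from here does better than 798.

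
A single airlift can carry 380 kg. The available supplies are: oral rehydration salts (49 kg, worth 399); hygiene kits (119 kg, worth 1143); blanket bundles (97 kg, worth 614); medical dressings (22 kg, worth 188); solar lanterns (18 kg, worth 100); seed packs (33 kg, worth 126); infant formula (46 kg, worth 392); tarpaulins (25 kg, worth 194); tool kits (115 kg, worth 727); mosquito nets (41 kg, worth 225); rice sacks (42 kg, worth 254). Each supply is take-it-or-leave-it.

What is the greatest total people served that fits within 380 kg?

3043

Ranking by ratio (people served/kg): hygiene kits 9.61, medical dressings 8.55, infant formula 8.52.
The ratio heuristic lands on oral rehydration salts + hygiene kits + blanket bundles + medical dressings + solar lanterns + infant formula + tarpaulins (3030) but leaves 4 kg idle.
The 115 kg tied up in blanket bundles and solar lanterns is better spent on tool kits — total rises to 3043 (376 kg).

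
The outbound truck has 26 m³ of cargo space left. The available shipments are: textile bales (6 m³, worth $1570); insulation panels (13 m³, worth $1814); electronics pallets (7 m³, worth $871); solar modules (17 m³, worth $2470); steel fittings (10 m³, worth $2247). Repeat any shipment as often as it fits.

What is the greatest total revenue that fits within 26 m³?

6280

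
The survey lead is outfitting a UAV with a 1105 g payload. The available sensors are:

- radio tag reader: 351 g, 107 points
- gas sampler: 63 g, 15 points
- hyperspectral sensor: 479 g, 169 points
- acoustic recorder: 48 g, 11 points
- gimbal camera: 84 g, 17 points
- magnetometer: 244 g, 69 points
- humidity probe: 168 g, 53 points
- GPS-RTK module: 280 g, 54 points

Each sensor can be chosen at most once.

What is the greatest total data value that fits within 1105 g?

346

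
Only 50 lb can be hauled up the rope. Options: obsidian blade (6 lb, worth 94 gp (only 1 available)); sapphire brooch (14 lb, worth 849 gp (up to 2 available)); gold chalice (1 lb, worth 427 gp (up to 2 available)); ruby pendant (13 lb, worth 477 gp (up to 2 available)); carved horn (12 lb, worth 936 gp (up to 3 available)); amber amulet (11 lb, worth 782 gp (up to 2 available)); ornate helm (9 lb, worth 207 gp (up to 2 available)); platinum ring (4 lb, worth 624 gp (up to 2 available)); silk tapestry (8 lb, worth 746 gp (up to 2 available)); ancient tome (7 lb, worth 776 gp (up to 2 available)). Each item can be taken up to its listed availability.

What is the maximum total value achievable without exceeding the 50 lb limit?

A density-first pass picks 2×gold chalice + ornate helm + 2×platinum ring + 2×silk tapestry + 2×ancient tome — 5353 at 49 lb.
Replace ornate helm and 2×silk tapestry with 2×carved horn: the trade gains 173 net, giving 5526 at 48 lb.

5526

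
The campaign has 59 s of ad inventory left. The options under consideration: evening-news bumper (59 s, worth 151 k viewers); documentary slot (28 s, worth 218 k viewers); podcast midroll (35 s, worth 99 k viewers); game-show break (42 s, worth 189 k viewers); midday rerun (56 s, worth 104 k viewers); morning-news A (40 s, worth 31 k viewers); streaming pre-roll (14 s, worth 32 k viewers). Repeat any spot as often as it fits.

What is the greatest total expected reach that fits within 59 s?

By expected reach per s: documentary slot 7.79, game-show break 4.50, podcast midroll 2.83, evening-news bumper 2.56 lead.
The ratio ordering already packs tightly: 2×documentary slot, 56 s, 436.

436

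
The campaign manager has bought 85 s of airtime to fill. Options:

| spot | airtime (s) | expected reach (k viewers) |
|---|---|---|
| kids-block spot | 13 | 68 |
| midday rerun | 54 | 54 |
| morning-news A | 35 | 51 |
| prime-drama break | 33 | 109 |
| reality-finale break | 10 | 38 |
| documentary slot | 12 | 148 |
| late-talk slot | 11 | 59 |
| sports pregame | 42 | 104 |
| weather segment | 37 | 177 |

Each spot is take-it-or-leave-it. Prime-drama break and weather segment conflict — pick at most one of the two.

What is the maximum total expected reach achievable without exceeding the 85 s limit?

490

Best packing: kids-block spot + reality-finale break + documentary slot + late-talk slot + weather segment — 83 s, 490 total.
Every other selection either busts 85 s or breaks a pairing rule or fails to beat 490.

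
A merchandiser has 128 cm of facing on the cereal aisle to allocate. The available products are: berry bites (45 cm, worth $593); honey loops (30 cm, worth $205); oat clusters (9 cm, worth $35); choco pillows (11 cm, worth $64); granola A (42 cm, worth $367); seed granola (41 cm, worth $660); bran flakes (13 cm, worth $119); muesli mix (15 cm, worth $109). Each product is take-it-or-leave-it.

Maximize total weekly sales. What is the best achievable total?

1620

Greedy by ratio would take berry bites + choco pillows + seed granola + bran flakes + muesli mix: 125 cm used, total 1545.
Dropping choco pillows and bran flakes and muesli mix frees 39 cm; slotting in granola A (42 cm) lifts the total to 1620 at 128 cm.
The closest alternative, berry bites + choco pillows + seed granola + bran flakes + muesli mix, reaches only 1545.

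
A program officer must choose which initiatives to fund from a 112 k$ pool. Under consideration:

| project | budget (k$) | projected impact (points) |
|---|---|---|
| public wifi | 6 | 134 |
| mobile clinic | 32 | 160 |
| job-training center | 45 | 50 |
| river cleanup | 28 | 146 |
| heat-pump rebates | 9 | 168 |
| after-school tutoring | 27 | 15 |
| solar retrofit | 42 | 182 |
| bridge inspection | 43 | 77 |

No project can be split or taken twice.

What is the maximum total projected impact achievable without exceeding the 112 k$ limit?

The ratio heuristic lands on public wifi + mobile clinic + river cleanup + heat-pump rebates + after-school tutoring (623) but leaves 10 k$ idle.
The 33 k$ tied up in public wifi and after-school tutoring is better spent on solar retrofit — total rises to 656 (111 k$).
No other feasible combination exceeds 656.

656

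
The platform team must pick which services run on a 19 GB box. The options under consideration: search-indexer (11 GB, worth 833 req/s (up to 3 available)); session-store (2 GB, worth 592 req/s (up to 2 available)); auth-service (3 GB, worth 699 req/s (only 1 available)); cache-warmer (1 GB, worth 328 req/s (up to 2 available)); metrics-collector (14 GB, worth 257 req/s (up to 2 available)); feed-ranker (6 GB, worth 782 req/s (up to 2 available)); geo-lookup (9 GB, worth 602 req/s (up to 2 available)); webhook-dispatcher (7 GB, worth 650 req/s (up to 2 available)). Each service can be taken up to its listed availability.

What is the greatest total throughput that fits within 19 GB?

Taking the top-ratio services first gives 2×session-store + auth-service + 2×cache-warmer + feed-ranker for 3321 (15 GB).
Dropping session-store frees 2 GB; slotting in feed-ranker (6 GB) lifts the total to 3511 at 19 GB.
That's the maximum — no swap from here does better than 3511.

3511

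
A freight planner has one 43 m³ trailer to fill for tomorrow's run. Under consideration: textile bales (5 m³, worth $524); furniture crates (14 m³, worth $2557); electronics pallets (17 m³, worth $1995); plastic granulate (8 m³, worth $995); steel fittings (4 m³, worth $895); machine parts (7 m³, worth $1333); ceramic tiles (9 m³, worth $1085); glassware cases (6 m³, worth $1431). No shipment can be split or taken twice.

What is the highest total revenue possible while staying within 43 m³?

7301

The ratio heuristic lands on furniture crates + plastic granulate + steel fittings + machine parts + glassware cases (7211) but leaves 4 m³ idle.
Dropping plastic granulate frees 8 m³; slotting in ceramic tiles (9 m³) lifts the total to 7301 at 40 m³.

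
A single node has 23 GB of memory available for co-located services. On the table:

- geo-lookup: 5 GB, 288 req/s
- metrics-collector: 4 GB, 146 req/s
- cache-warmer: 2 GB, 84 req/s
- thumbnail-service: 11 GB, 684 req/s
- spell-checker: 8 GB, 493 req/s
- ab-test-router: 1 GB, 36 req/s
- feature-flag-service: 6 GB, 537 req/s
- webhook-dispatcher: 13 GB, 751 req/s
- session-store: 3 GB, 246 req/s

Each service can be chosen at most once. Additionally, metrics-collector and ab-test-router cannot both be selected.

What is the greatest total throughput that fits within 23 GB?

1600

By throughput per GB: feature-flag-service 89.50, session-store 82.00, thumbnail-service 62.18 lead.
Greedy by ratio would take cache-warmer + thumbnail-service + ab-test-router + feature-flag-service + session-store: 23 GB used, total 1587.
The 13 GB tied up in cache-warmer and thumbnail-service is better spent on geo-lookup + spell-checker — total rises to 1600 (23 GB).
An exhaustive check of the 512 subsets confirms 1600.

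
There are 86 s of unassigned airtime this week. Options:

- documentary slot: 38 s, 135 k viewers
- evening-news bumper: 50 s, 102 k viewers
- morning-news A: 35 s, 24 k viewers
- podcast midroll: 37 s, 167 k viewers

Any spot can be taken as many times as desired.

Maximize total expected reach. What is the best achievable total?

334

Density check — podcast midroll 4.51, documentary slot 3.55, evening-news bumper 2.04, morning-news A 0.69 are the best per s.
2×podcast midroll uses 74 of the 86 s and totals 334.
The spare 12 s is too small for any remaining spot, and no exchange beats 334.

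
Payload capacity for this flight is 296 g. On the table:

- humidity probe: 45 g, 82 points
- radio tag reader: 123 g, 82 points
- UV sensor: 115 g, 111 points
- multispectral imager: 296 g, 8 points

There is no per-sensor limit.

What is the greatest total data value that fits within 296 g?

By data value per g: humidity probe 1.82, UV sensor 0.97, radio tag reader 0.67, multispectral imager 0.03 lead.
The ratio ordering already packs tightly: 6×humidity probe, 270 g, 492.

492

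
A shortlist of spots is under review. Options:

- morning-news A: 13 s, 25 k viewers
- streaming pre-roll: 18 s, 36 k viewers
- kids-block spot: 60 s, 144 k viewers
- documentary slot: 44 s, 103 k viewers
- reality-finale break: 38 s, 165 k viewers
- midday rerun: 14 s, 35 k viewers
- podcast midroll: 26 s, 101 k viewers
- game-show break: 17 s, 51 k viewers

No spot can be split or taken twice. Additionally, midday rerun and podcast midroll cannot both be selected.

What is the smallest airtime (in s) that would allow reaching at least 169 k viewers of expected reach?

51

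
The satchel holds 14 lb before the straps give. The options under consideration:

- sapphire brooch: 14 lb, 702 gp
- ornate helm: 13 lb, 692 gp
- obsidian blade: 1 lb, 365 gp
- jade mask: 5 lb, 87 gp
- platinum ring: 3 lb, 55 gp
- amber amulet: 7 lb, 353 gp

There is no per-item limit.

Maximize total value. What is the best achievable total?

5110

Ranking by ratio (value/lb): obsidian blade 365.00, ornate helm 53.23, amber amulet 50.43, sapphire brooch 50.14.
Taking 14×obsidian blade: 14 lb used, 5110 in value.
Every other selection either busts 14 lb or fails to beat 5110.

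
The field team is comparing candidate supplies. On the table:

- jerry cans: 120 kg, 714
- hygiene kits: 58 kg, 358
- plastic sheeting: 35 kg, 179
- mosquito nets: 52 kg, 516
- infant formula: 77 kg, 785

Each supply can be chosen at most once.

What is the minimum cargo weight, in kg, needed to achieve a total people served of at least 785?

Look for the lowest-cargo combination reaching 785.
Taking infant formula gives 785 (≥ 785) for 77 kg.
Any bundle with less than 77 kg falls short of 785.

77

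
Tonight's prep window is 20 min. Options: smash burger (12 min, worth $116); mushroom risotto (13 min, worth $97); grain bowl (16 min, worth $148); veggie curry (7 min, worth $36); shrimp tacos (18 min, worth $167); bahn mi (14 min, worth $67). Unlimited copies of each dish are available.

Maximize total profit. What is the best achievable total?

167

A density-first pass picks smash burger + veggie curry — 152 at 19 min.
Dropping smash burger and veggie curry frees 19 min; slotting in shrimp tacos (18 min) lifts the total to 167 at 18 min.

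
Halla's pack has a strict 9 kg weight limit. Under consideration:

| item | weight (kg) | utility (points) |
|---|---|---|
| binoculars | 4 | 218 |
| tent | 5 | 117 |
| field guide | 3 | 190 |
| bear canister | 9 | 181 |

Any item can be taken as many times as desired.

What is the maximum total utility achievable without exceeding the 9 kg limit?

The ratio ordering already packs tightly: 3×field guide, 9 kg, 570.

570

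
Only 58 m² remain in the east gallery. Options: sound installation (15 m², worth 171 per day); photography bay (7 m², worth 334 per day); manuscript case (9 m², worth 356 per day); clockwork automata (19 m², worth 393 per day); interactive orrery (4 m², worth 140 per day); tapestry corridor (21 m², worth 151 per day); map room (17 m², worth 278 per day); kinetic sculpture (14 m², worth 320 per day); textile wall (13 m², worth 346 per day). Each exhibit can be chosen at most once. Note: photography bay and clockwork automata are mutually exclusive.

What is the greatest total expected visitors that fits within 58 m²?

1527

The ratio heuristic lands on photography bay + manuscript case + interactive orrery + kinetic sculpture + textile wall (1496) but leaves 11 m² idle.
Dropping interactive orrery frees 4 m²; slotting in sound installation (15 m²) lifts the total to 1527 at 58 m².
The closest alternative, photography bay + manuscript case + interactive orrery + kinetic sculpture + textile wall, reaches only 1496.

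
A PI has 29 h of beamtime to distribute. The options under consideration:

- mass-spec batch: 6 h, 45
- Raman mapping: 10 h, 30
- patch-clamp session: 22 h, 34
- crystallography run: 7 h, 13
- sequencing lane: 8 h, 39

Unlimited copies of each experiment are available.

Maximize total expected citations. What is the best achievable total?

180

Taking 4×mass-spec batch: 24 h used, 180 in expected citations.
Nothing else within 29 h beats 180.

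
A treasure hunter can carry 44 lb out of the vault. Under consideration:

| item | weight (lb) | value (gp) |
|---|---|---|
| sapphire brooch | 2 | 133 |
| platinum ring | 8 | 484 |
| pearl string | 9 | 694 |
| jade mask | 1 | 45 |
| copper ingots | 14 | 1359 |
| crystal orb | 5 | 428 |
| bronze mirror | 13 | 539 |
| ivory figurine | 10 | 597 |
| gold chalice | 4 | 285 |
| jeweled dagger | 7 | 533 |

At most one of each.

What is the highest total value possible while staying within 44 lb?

3543

Ranking by ratio (value/lb): copper ingots 97.07, crystal orb 85.60, pearl string 77.11.
The ratio heuristic lands on sapphire brooch + pearl string + jade mask + copper ingots + crystal orb + gold chalice + jeweled dagger (3477) but leaves 2 lb idle.
Dropping sapphire brooch and gold chalice frees 6 lb; slotting in platinum ring (8 lb) lifts the total to 3543 at 44 lb.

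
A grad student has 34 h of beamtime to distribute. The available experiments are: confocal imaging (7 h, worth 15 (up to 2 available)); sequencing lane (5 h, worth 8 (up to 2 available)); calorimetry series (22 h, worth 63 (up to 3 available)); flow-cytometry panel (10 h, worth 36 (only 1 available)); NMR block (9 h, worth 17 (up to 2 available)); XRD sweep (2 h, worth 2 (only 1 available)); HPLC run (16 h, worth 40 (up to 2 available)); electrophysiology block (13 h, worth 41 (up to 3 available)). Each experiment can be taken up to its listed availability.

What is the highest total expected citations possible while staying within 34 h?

101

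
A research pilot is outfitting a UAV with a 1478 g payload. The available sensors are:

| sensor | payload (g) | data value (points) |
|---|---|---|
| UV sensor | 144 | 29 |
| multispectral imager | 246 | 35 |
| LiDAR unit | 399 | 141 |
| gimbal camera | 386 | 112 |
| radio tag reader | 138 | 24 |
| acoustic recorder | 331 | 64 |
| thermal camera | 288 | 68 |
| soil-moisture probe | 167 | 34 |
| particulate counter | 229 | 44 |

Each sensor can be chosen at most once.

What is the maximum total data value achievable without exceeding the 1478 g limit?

The ratio heuristic lands on UV sensor + LiDAR unit + gimbal camera + thermal camera + soil-moisture probe (384) but leaves 94 g idle.
The 144 g tied up in UV sensor is better spent on particulate counter — total rises to 399 (1469 g).
An exhaustive check of the 512 subsets confirms 399.

399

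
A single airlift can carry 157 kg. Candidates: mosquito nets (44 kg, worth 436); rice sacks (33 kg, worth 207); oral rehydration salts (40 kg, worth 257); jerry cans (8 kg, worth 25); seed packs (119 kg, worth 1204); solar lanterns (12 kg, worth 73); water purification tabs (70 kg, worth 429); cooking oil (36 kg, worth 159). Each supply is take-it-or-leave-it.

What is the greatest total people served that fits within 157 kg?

1411

Ranking by ratio (people served/kg): seed packs 10.12, mosquito nets 9.91, oral rehydration salts 6.42, rice sacks 6.27.
Taking rice sacks + seed packs: 152 kg used, 1411 in people served.
The spare 5 kg is too small for any remaining supply, and no exchange beats 1411.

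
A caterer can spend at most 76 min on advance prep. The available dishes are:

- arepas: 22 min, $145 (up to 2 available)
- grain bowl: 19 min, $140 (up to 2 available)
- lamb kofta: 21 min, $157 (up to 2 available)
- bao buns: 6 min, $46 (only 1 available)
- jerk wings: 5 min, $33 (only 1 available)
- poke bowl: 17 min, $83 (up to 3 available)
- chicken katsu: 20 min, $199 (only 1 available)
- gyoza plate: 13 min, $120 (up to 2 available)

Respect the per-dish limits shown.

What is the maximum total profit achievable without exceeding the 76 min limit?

658

By profit per min: chicken katsu 9.95, gyoza plate 9.23, bao buns 7.67 lead.
Filling by ratio: lamb kofta + bao buns + chicken katsu + 2×gyoza plate for 642, with 3 min left unused.
Replace lamb kofta with grain bowl + jerk wings: the trade gains 16 net, giving 658 at 76 min.
No other feasible combination exceeds 658.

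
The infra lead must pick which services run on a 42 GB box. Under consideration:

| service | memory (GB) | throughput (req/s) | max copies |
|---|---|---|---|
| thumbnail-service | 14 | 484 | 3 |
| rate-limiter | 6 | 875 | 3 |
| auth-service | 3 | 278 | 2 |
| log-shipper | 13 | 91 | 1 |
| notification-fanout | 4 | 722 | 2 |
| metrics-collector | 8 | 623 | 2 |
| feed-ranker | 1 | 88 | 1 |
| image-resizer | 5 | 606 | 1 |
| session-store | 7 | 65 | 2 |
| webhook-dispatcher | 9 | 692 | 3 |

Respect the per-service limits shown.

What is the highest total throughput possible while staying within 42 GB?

The ratio heuristic lands on 3×rate-limiter + 2×auth-service + 2×notification-fanout + feed-ranker + image-resizer (5319) but leaves 4 GB idle.
The 4 GB tied up in auth-service and feed-ranker is better spent on metrics-collector — total rises to 5576 (42 GB).
That's the maximum — no swap from here does better than 5576.

5576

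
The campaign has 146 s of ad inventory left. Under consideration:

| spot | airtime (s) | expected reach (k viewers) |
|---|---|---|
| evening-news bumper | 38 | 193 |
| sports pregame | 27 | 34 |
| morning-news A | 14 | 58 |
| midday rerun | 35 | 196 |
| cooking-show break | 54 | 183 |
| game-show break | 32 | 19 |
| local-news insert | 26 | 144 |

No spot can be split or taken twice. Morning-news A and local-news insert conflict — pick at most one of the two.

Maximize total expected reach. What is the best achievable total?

630

Evening-news bumper + morning-news A + midday rerun + cooking-show break uses 141 of the 146 s and totals 630.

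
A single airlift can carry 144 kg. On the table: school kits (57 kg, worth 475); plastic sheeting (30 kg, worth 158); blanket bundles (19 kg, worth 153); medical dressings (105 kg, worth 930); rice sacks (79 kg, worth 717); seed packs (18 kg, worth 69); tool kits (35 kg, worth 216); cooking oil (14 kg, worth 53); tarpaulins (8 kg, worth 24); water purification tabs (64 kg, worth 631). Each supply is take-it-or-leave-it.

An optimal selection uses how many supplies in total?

2

Optimal total is 1348.
rice sacks + water purification tabs hits 1348 at 143 kg.
Any selection reaching 1348 contains exactly 2 supplies.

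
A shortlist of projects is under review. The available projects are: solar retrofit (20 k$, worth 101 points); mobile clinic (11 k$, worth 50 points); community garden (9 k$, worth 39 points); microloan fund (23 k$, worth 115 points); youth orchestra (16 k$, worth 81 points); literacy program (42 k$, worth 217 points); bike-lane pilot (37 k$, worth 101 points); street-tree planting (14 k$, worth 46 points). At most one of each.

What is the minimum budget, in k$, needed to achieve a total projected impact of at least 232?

47

Minimise k$ subject to total projected impact ≥ 232.
solar retrofit + mobile clinic + youth orchestra reaches 232 using 47 k$.
No combination under 47 k$ hits 232.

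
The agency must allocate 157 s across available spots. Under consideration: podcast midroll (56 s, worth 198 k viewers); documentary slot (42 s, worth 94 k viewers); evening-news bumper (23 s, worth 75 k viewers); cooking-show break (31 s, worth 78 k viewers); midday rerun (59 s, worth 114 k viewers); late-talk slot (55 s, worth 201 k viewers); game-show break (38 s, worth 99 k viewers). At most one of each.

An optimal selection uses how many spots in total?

3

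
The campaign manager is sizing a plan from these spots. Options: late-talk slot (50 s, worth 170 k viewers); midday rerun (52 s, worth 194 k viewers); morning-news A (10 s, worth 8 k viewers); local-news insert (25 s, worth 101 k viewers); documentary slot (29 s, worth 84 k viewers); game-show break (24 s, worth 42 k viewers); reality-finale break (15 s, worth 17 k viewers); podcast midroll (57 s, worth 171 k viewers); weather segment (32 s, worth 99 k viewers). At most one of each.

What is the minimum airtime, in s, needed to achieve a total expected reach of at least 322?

101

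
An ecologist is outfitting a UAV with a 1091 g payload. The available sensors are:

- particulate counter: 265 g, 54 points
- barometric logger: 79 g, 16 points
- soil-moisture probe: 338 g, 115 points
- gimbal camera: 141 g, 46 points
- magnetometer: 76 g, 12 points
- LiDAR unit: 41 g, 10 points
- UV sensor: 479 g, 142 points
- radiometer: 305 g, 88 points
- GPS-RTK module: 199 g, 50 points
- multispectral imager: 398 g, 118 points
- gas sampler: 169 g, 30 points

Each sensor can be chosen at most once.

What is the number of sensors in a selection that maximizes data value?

Optimal total is 331.
One optimal bundle: soil-moisture probe + LiDAR unit + radiometer + multispectral imager (1082 g).
All optima have 4 sensors.

4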